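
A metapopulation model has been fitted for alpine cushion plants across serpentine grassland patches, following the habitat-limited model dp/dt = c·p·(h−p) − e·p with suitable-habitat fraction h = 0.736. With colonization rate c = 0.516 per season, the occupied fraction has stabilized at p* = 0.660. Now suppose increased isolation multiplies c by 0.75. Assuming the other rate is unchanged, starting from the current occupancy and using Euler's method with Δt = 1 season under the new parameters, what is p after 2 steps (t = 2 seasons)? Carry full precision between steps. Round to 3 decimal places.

Balance c(h−p*) = e gives e = 0.516×(0.736 − 0.66000) = 0.03922.
Starting from p₀ = 0.66000; update p ← p + (dp/dt)·Δt with the new parameters.
  1  |  dp/dt·Δt = -0.006471  |  p_1 = 0.653529
  2  |  dp/dt·Δt = -0.004771  |  p_2 = 0.648759

0.649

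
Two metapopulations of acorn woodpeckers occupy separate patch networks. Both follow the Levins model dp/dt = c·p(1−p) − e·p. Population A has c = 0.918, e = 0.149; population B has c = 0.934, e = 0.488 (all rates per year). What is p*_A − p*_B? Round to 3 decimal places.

A: p*_A = 1 − 0.149/0.918 = 0.8377.
B: p*_B = 1 − 0.488/0.934 = 0.4775.
p*_A − p*_B = 0.8377 − 0.4775 = 0.3602.

0.360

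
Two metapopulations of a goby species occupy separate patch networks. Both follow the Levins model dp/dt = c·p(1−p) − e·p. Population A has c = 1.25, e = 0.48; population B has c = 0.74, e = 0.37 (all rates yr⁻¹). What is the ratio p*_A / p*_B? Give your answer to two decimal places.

A: p*_A = 1 − 0.48/1.25 = 0.6160.
B: p*_B = 1 − 0.37/0.74 = 0.5000.
p*_A / p*_B = 0.6160/0.5000 = 1.2320.

1.23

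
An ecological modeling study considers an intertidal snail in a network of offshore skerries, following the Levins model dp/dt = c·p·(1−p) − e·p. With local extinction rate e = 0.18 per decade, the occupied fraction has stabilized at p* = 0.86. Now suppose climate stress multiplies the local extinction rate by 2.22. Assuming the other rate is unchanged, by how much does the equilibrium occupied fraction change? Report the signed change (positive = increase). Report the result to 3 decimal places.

Balance c(1−p*) = e gives c = e/(1 − 0.86000) = 0.18/0.14000 = 1.28571.
New p* = 1 − e/c = 1 − 0.39960/1.28571 = 0.68920.
Δp* = 0.68920 − 0.86000 = -0.17080.

-0.171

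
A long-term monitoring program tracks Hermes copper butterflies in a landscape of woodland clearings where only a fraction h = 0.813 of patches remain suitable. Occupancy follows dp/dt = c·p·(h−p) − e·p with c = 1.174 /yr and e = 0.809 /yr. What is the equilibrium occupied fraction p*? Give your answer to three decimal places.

Setting dp/dt = 0 and dividing by p* gives c·(h−p*) = e.
So p* = h − e/c = 0.813 − 0.809/1.174 = 0.813 − 0.6891 = 0.1239.

0.124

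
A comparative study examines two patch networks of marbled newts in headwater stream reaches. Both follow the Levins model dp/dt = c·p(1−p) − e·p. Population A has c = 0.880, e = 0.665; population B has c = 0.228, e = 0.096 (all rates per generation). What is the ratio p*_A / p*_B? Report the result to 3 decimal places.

0.422

A: p*_A = 1 − 0.665/0.880 = 0.2443.
B: p*_B = 1 − 0.096/0.228 = 0.5789.
p*_A / p*_B = 0.2443/0.5789 = 0.4220.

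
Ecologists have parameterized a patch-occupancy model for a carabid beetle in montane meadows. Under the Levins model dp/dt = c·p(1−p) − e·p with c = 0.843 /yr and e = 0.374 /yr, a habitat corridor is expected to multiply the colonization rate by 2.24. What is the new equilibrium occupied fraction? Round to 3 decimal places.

0.802

Before: p* = 1 − 0.374/0.843 = 0.5563.
After the change, c = 1.88832, e = 0.374, so p* = 1 − 0.374/1.88832 = 0.8019.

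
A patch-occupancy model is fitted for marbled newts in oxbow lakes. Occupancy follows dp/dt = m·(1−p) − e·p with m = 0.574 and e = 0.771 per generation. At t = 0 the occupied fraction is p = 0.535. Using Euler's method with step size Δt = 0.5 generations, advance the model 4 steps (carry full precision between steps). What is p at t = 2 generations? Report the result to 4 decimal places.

0.4280

Update rule: p ← p + [m·(1−p) − e·p]·Δt with Δt = 0.5.
  1  |  dp/dt·Δt = -0.072788  |  p_1 = 0.462213
  2  |  dp/dt·Δt = -0.023838  |  p_2 = 0.438375
  3  |  dp/dt·Δt = -0.007807  |  p_3 = 0.430568
  4  |  dp/dt·Δt = -0.002557  |  p_4 = 0.428011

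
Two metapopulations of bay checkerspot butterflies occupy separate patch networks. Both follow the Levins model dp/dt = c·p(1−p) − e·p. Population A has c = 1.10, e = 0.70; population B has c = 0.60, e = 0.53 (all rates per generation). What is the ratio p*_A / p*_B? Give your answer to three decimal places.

3.117

A: p*_A = 1 − 0.70/1.10 = 0.3636.
B: p*_B = 1 − 0.53/0.60 = 0.1167.
p*_A / p*_B = 0.3636/0.1167 = 3.1169.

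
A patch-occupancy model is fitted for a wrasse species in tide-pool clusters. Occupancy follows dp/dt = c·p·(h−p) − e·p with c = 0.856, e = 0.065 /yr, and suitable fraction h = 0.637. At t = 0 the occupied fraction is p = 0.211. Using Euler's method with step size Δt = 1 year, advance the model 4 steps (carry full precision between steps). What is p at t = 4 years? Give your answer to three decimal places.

Update rule: p ← p + [c·p·(h−p) − e·p]·Δt with Δt = 1.
t = 1: p = 0.21100 + (+0.06323) = 0.27423
t = 2: p = 0.27423 + (+0.06733) = 0.34156
t = 3: p = 0.34156 + (+0.06418) = 0.40574
t = 4: p = 0.40574 + (+0.05395) = 0.45968

0.460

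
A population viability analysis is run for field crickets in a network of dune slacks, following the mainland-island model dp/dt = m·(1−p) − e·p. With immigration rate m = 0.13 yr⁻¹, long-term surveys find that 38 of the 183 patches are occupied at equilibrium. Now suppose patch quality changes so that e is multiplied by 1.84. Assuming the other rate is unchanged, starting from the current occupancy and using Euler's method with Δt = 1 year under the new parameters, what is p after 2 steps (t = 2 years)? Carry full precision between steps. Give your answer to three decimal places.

0.125

Observed p* = 38/183 = 0.20765.
Balance m(1−p*) = e·p* gives e = m(1−p*)/p* = 0.13×0.79235/0.20765 = 0.49605.
Starting from p₀ = 0.20765; update p ← p + (dp/dt)·Δt with the new parameters.
  1  |  dp/dt·Δt = -0.086525  |  p_1 = 0.121126
  2  |  dp/dt·Δt = +0.003698  |  p_2 = 0.124823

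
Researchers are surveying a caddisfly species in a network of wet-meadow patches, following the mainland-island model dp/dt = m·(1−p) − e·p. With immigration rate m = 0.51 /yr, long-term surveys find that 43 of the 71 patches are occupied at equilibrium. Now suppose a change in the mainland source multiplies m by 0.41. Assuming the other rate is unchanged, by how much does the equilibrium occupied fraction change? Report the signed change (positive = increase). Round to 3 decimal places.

-0.219

Observed p* = 43/71 = 0.60563.
Balance m(1−p*) = e·p* gives e = m(1−p*)/p* = 0.51×0.39437/0.60563 = 0.33210.
New p* = m/(m+e) = 0.20910/(0.20910+0.33210) = 0.38636.
Δp* = 0.38636 − 0.60563 = -0.21927.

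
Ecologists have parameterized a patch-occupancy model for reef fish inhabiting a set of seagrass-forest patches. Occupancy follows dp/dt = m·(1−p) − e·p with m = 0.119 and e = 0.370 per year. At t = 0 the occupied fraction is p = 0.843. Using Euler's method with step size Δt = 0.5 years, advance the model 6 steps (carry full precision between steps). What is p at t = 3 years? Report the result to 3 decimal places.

Update rule: p ← p + [m·(1−p) − e·p]·Δt with Δt = 0.5.
t = 0.5: p = 0.84300 + (-0.14661) = 0.69639
t = 1: p = 0.69639 + (-0.11077) = 0.58562
t = 1.5: p = 0.58562 + (-0.08368) = 0.50194
t = 2: p = 0.50194 + (-0.06322) = 0.43871
t = 2.5: p = 0.43871 + (-0.04777) = 0.39095
t = 3: p = 0.39095 + (-0.03609) = 0.35486

0.355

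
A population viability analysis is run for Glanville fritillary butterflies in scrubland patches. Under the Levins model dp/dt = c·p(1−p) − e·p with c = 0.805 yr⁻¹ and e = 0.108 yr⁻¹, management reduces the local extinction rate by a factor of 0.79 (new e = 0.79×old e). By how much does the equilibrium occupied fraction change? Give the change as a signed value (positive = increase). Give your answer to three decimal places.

Before: p* = 1 − 0.108/0.805 = 0.8658.
After the change, c = 0.805, e = 0.08532, so p* = 1 − 0.08532/0.805 = 0.8940.
Δp* = 0.8940 − 0.8658 = +0.0282.

0.028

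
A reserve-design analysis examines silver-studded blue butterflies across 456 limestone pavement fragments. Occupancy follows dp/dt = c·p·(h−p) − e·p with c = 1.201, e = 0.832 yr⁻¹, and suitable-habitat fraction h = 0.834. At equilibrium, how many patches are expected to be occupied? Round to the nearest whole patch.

64

p* = h − e/c = 0.834 − 0.6928 = 0.1412.
Expected occupied patches = N × p* = 456 × 0.1412 = 64.41 ≈ 64.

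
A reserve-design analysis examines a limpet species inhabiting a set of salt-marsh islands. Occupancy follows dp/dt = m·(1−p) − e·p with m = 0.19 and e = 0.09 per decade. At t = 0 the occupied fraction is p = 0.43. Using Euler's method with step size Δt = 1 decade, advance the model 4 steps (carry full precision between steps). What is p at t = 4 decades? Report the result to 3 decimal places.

0.612

Update rule: p ← p + [m·(1−p) − e·p]·Δt with Δt = 1.
t = 1: p = 0.43000 + (+0.06960) = 0.49960
t = 2: p = 0.49960 + (+0.05011) = 0.54971
t = 3: p = 0.54971 + (+0.03608) = 0.58579
t = 4: p = 0.58579 + (+0.02598) = 0.61177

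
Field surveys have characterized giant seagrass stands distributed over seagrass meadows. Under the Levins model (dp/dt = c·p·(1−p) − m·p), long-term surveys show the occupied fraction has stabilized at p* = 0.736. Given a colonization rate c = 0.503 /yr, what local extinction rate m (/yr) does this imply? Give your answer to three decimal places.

At equilibrium c(1−p*) = m.
m = 0.503 × (1 − 0.736) = 0.503 × 0.2640 = 0.1328.

0.133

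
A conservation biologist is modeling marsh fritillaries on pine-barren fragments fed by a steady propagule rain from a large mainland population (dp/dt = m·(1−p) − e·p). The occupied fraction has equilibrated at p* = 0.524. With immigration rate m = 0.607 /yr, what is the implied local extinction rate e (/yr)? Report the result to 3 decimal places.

At equilibrium m(1−p*) = e·p*, so e = m(1−p*)/p*.
e = 0.607 × 0.4760 / 0.524 = 0.5514.

0.551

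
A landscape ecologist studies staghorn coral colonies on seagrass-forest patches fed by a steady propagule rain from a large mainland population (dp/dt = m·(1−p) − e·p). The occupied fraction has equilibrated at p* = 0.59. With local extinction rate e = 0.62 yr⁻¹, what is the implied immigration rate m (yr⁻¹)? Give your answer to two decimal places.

At equilibrium m(1−p*) = e·p*, so m = e·p*/(1−p*).
m = 0.62 × 0.59 / 0.4100 = 0.3658/0.4100 = 0.8922.

0.89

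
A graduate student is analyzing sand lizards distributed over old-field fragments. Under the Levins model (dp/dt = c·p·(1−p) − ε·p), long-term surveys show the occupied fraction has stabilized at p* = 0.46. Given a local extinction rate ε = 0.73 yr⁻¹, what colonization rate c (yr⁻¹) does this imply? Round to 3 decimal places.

1.352

At equilibrium c(1−p*) = ε, so c = ε/(1−p*).
c = 0.73/(1 − 0.46) = 0.73/0.5400 = 1.3519.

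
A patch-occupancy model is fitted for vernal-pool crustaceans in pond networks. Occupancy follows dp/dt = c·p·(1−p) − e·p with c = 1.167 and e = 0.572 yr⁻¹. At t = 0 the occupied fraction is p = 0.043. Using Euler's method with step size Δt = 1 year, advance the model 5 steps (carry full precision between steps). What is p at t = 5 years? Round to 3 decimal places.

Update rule: p ← p + [c·p·(1−p) − e·p]·Δt with Δt = 1.
step 1: Δp = +0.02343, p = 0.06643
step 2: Δp = +0.03437, p = 0.10080
step 3: Δp = +0.04812, p = 0.14892
step 4: Δp = +0.06273, p = 0.21165
step 5: Δp = +0.07365, p = 0.28530

0.285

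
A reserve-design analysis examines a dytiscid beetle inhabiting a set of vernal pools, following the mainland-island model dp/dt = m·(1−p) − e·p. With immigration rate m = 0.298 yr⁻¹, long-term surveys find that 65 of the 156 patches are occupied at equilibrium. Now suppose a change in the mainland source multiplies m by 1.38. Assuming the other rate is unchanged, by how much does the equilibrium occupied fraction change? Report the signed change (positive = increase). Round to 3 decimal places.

0.080

Observed p* = 65/156 = 0.41667.
Balance m(1−p*) = e·p* gives e = m(1−p*)/p* = 0.298×0.58333/0.41667 = 0.41719.
New p* = m/(m+e) = 0.41124/(0.41124+0.41719) = 0.49641.
Δp* = 0.49641 − 0.41667 = +0.07974.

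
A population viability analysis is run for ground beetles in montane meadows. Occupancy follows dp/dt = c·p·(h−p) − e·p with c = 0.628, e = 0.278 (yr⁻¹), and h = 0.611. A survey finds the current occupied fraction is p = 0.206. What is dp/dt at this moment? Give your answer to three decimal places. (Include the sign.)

Colonization term: c·p·(h−p) = 0.628×0.206×0.4050 = 0.05239.
Extinction term: e·p = 0.05727.
dp/dt = 0.05239 − 0.05727 = -0.00487.

-0.005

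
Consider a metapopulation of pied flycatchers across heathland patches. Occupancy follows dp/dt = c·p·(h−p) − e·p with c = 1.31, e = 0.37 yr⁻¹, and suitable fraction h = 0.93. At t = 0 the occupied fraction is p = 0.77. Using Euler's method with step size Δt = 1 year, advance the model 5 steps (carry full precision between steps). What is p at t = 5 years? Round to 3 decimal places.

Update rule: p ← p + [c·p·(h−p) − e·p]·Δt with Δt = 1.
p: 0.77000 → 0.64649  (Δp = -0.12351)
p: 0.64649 → 0.64739  (Δp = +0.00090)
p: 0.64739 → 0.64753  (Δp = +0.00014)
p: 0.64753 → 0.64755  (Δp = +0.00002)
p: 0.64755 → 0.64756  (Δp = +0.00000)

0.648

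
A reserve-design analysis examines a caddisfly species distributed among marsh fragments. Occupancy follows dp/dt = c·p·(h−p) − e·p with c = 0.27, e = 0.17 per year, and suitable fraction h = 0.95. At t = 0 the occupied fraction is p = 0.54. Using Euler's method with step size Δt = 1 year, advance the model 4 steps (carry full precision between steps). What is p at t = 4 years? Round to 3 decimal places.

Update rule: p ← p + [c·p·(h−p) − e·p]·Δt with Δt = 1.
t = 1: p = 0.54000 + (-0.03202) = 0.50798
t = 2: p = 0.50798 + (-0.02573) = 0.48225
t = 3: p = 0.48225 + (-0.02108) = 0.46117
t = 4: p = 0.46117 + (-0.01753) = 0.44364

0.444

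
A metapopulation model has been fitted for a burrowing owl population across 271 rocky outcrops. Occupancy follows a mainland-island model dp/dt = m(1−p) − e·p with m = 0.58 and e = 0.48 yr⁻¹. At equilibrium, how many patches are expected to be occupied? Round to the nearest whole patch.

148

p* = m/(m+e) = 0.58/1.0600 = 0.5472.
Expected occupied patches = N × p* = 271 × 0.5472 = 148.28 ≈ 148.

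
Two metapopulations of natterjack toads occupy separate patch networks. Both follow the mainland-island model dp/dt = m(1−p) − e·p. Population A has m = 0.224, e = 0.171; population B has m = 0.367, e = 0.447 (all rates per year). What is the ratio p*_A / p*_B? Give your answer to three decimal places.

A: p*_A = m/(m+e) = 0.224/0.3950 = 0.5671.
B: p*_B = 0.367/0.8140 = 0.4509.
p*_A / p*_B = 0.5671/0.4509 = 1.2578.

1.258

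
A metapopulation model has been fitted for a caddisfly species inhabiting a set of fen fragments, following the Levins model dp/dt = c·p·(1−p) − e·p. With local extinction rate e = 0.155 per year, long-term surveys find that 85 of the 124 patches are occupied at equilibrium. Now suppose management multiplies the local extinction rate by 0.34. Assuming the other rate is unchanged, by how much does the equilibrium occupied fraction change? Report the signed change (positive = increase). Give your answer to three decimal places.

Observed p* = 85/124 = 0.68548.
Balance c(1−p*) = e gives c = e/(1 − 0.68548) = 0.155/0.31452 = 0.49281.
New p* = 1 − e/c = 1 − 0.05270/0.49281 = 0.89306.
Δp* = 0.89306 − 0.68548 = +0.20758.

0.208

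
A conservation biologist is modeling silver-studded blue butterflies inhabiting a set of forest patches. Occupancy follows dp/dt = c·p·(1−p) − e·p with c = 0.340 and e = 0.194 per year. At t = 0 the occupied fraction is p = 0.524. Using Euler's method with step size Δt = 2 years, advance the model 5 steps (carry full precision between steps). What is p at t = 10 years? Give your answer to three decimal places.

Update rule: p ← p + [c·p·(1−p) − e·p]·Δt with Δt = 2.
t = 2: p = 0.52400 + (-0.03370) = 0.49030
t = 4: p = 0.49030 + (-0.02030) = 0.47000
t = 6: p = 0.47000 + (-0.01297) = 0.45703
t = 8: p = 0.45703 + (-0.00858) = 0.44844
t = 10: p = 0.44844 + (-0.00580) = 0.44264

0.443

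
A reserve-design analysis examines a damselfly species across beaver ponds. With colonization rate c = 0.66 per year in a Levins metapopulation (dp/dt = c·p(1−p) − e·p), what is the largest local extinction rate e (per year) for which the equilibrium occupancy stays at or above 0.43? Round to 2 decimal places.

1 − e/c ≥ 0.43 ⇒ e ≤ c(1 − 0.43) = 0.66 × 0.5700.
e_max = 0.3762.

0.38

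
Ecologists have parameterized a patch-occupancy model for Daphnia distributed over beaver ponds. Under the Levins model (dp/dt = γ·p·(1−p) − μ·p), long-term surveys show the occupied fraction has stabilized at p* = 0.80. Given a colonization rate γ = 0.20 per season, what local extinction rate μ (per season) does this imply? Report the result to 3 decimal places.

0.040

At equilibrium γ(1−p*) = μ.
μ = 0.20 × (1 − 0.80) = 0.20 × 0.2000 = 0.0400.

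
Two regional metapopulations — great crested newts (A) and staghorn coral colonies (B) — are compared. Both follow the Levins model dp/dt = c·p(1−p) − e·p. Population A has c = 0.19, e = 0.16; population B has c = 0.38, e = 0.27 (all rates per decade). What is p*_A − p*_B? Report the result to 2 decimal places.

-0.13

A: p*_A = 1 − 0.16/0.19 = 0.1579.
B: p*_B = 1 − 0.27/0.38 = 0.2895.
p*_A − p*_B = 0.1579 − 0.2895 = -0.1316.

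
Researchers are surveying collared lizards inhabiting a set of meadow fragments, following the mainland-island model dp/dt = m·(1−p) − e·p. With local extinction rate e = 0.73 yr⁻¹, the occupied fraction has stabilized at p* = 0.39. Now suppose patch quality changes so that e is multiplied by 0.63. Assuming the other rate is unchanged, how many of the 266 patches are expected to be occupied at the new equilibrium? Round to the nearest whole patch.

Balance m(1−p*) = e·p* gives m = e·p*/(1−p*) = 0.73×0.39000/0.61000 = 0.46672.
New p* = m/(m+e) = 0.46672/(0.46672+0.45990) = 0.50368.
Expected occupied = 266 × 0.50368 = 133.98 ≈ 134.

134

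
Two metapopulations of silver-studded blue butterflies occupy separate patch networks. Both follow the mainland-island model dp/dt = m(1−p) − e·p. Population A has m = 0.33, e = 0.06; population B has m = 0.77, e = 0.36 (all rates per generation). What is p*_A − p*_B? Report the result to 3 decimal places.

A: p*_A = m/(m+e) = 0.33/0.3900 = 0.8462.
B: p*_B = 0.77/1.1300 = 0.6814.
p*_A − p*_B = 0.8462 − 0.6814 = 0.1647.

0.165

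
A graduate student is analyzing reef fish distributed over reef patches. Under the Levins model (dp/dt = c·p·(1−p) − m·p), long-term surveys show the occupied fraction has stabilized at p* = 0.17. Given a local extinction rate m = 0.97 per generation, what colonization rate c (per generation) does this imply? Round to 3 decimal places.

1.169

At equilibrium c(1−p*) = m, so c = m/(1−p*).
c = 0.97/(1 − 0.17) = 0.97/0.8300 = 1.1687.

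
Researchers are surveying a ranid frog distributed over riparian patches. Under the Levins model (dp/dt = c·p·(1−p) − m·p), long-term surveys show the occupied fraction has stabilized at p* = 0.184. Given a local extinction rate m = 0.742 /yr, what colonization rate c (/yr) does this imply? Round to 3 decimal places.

At equilibrium c(1−p*) = m, so c = m/(1−p*).
c = 0.742/(1 − 0.184) = 0.742/0.8160 = 0.9093.

0.909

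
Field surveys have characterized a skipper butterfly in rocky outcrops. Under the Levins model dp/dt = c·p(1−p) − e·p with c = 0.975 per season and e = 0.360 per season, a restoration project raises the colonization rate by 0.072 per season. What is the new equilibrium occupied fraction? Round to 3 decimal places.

0.656

Before: p* = 1 − 0.360/0.975 = 0.6308.
After the change, c = 1.047, e = 0.36, so p* = 1 − 0.36/1.047 = 0.6562.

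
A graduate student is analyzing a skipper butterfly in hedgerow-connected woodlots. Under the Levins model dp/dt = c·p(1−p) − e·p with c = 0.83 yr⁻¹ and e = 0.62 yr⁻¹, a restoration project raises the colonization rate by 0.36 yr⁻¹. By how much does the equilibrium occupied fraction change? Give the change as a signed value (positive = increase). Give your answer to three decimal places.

Before: p* = 1 − 0.62/0.83 = 0.2530.
After the change, c = 1.19, e = 0.62, so p* = 1 − 0.62/1.19 = 0.4790.
Δp* = 0.4790 − 0.2530 = +0.2260.

0.226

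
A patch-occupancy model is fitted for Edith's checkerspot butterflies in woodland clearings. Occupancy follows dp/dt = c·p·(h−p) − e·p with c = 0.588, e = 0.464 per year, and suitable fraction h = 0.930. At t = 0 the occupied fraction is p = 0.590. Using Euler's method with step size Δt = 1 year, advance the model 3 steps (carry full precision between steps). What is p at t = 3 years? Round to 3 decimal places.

0.313

Update rule: p ← p + [c·p·(h−p) − e·p]·Δt with Δt = 1.
  1  |  dp/dt·Δt = -0.155807  |  p_1 = 0.434193
  2  |  dp/dt·Δt = -0.074883  |  p_2 = 0.359310
  3  |  dp/dt·Δt = -0.046148  |  p_3 = 0.313162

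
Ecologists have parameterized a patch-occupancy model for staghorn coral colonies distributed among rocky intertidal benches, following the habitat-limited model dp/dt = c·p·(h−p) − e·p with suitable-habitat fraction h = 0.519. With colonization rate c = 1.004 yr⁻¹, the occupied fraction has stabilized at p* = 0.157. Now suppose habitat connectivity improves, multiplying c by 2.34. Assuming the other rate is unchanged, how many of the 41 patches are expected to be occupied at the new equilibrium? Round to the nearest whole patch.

15

Balance c(h−p*) = e gives e = 1.004×(0.519 − 0.15700) = 0.36345.
New p* = 0.519 − e/c = 0.519 − 0.36345/2.34936 = 0.36430.
Expected occupied = 41 × 0.36430 = 14.94 ≈ 15.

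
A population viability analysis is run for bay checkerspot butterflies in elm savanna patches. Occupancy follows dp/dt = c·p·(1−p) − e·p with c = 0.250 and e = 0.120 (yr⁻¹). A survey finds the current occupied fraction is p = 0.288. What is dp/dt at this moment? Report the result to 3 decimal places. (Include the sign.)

0.017

Colonization term: c·p·(1−p) = 0.250×0.288×0.7120 = 0.05126.
Extinction term: e·p = 0.03456.
dp/dt = 0.05126 − 0.03456 = 0.01670.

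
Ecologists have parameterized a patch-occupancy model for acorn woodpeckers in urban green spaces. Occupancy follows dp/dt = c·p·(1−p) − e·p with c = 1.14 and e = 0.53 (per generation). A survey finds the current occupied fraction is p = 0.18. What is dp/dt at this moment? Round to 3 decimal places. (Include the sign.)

Colonization term: c·p·(1−p) = 1.14×0.18×0.8200 = 0.16826.
Extinction term: e·p = 0.09540.
dp/dt = 0.16826 − 0.09540 = 0.07286.

0.073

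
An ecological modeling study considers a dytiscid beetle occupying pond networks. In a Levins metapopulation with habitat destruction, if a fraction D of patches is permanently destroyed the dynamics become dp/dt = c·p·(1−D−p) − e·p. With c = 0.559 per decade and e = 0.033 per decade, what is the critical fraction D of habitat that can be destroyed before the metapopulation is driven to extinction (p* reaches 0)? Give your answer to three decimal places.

The nontrivial equilibrium is p* = (1−D) − e/c; extinction occurs when this hits zero.
So D_crit = 1 − e/c = 1 − 0.033/0.559 = 1 − 0.0590 = 0.9410.
This equals the undisturbed p*, a classic result of Lande's extension.

0.941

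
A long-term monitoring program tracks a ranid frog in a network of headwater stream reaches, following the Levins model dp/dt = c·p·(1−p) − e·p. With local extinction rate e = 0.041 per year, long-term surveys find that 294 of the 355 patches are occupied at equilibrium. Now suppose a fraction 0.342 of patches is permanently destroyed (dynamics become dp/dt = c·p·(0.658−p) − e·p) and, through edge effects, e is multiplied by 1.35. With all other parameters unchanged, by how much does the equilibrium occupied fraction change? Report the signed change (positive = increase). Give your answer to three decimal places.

-0.402

Observed p* = 294/355 = 0.82817.
Balance c(1−p*) = e gives c = e/(1 − 0.82817) = 0.041/0.17183 = 0.23861.
New p* = 0.658 − e/c = 0.658 − 0.05535/0.23861 = 0.42603.
Δp* = 0.42603 − 0.82817 = -0.40214.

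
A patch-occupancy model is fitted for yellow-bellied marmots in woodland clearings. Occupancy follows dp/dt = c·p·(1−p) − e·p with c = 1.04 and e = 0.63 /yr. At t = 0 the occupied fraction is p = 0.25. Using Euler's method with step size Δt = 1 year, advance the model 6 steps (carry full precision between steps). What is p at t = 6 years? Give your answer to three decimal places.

0.382

Update rule: p ← p + [c·p·(1−p) − e·p]·Δt with Δt = 1.
step 1: Δp = +0.03750, p = 0.28750
step 2: Δp = +0.03191, p = 0.31941
step 3: Δp = +0.02485, p = 0.34427
step 4: Δp = +0.01789, p = 0.36216
step 5: Δp = +0.01208, p = 0.37424
step 6: Δp = +0.00778, p = 0.38202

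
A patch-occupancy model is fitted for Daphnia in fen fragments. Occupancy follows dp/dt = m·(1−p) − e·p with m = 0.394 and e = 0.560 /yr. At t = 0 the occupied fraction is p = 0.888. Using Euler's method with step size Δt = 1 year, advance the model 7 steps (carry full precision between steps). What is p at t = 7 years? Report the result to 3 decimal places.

Update rule: p ← p + [m·(1−p) − e·p]·Δt with Δt = 1.
t = 1: p = 0.88800 + (-0.45315) = 0.43485
t = 2: p = 0.43485 + (-0.02084) = 0.41400
t = 3: p = 0.41400 + (-0.00096) = 0.41304
t = 4: p = 0.41304 + (-0.00004) = 0.41300
t = 5: p = 0.41300 + (-0.00000) = 0.41300
t = 6: p = 0.41300 + (-0.00000) = 0.41300
t = 7: p = 0.41300 + (-0.00000) = 0.41300

0.413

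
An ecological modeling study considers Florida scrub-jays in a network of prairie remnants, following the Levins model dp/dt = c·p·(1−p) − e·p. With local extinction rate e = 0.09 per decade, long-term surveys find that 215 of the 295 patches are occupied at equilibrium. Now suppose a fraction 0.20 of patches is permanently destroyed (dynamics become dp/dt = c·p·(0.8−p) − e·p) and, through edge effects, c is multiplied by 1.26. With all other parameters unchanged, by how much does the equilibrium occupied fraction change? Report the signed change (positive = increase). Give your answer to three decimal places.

Observed p* = 215/295 = 0.72881.
Balance c(1−p*) = e gives c = e/(1 − 0.72881) = 0.09/0.27119 = 0.33187.
New p* = 0.8 − e/c = 0.8 − 0.09000/0.41816 = 0.58477.
Δp* = 0.58477 − 0.72881 = -0.14404.

-0.144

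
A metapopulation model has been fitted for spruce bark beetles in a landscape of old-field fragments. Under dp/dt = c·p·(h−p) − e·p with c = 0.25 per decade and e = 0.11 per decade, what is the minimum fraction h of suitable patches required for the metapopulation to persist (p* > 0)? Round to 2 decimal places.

0.44

p* = h − e/c is positive only when h > e/c.
h_min = e/c = 0.11/0.25 = 0.4400.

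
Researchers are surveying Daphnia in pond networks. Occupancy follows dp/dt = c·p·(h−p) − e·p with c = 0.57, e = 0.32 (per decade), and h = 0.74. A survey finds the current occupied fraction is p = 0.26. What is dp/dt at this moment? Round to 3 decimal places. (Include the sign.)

Colonization term: c·p·(h−p) = 0.57×0.26×0.4800 = 0.07114.
Extinction term: e·p = 0.08320.
dp/dt = 0.07114 − 0.08320 = -0.01206.

-0.012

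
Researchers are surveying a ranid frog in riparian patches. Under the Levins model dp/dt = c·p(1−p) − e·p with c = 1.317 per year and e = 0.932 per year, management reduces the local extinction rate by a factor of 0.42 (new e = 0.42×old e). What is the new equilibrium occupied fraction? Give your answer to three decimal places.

Before: p* = 1 − 0.932/1.317 = 0.2923.
After the change, c = 1.317, e = 0.39144, so p* = 1 − 0.39144/1.317 = 0.7028.

0.703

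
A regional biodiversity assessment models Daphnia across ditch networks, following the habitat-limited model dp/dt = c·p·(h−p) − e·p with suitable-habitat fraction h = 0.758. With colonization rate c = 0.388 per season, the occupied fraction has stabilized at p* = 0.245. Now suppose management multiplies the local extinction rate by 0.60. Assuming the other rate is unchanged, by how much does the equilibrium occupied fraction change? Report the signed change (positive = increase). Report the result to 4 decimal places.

Balance c(h−p*) = e gives e = 0.388×(0.758 − 0.24500) = 0.19904.
New p* = 0.758 − e/c = 0.758 − 0.11942/0.38800 = 0.45022.
Δp* = 0.45022 − 0.24500 = +0.20522.

0.2052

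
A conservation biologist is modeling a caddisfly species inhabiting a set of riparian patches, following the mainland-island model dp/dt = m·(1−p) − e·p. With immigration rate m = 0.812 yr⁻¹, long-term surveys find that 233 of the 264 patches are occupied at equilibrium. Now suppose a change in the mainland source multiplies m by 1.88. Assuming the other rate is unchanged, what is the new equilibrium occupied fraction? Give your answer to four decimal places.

0.9339

Observed p* = 233/264 = 0.88258.
Balance m(1−p*) = e·p* gives e = m(1−p*)/p* = 0.812×0.11742/0.88258 = 0.10803.
New p* = m/(m+e) = 1.52656/(1.52656+0.10803) = 0.93391.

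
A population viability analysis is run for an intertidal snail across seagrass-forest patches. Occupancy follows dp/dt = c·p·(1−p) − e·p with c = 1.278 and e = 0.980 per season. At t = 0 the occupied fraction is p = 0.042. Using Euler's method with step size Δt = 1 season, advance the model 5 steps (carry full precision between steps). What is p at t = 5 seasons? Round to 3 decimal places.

Update rule: p ← p + [c·p·(1−p) − e·p]·Δt with Δt = 1.
  1  |  dp/dt·Δt = +0.010262  |  p_1 = 0.052262
  2  |  dp/dt·Δt = +0.012083  |  p_2 = 0.064345
  3  |  dp/dt·Δt = +0.013884  |  p_3 = 0.078229
  4  |  dp/dt·Δt = +0.015491  |  p_4 = 0.093720
  5  |  dp/dt·Δt = +0.016703  |  p_5 = 0.110423

0.110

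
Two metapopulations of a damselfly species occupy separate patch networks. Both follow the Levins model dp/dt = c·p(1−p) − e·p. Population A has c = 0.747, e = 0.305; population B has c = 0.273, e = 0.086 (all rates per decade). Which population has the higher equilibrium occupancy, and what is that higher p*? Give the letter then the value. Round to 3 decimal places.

A: p*_A = 1 − 0.305/0.747 = 0.5917.
B: p*_B = 1 − 0.086/0.273 = 0.6850.
B is higher at 0.6850.

B, 0.685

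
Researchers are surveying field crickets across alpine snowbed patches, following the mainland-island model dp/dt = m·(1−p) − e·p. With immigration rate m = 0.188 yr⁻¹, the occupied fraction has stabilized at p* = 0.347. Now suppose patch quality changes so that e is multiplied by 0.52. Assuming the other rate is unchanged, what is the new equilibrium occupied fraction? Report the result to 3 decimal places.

0.505

Balance m(1−p*) = e·p* gives e = m(1−p*)/p* = 0.188×0.65300/0.34700 = 0.35379.
New p* = m/(m+e) = 0.18800/(0.18800+0.18397) = 0.50542.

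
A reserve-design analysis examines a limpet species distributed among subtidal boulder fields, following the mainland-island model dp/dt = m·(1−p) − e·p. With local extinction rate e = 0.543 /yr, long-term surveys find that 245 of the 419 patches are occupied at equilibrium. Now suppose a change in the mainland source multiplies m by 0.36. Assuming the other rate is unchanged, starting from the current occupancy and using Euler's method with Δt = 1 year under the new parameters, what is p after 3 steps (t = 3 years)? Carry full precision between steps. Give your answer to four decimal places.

Observed p* = 245/419 = 0.58473.
Balance m(1−p*) = e·p* gives m = e·p*/(1−p*) = 0.543×0.58473/0.41527 = 0.76457.
Starting from p₀ = 0.58473; update p ← p + (dp/dt)·Δt with the new parameters.
  1  |  dp/dt·Δt = -0.203204  |  p_1 = 0.381522
  2  |  dp/dt·Δt = -0.036933  |  p_2 = 0.344588
  3  |  dp/dt·Δt = -0.006713  |  p_3 = 0.337876

0.3379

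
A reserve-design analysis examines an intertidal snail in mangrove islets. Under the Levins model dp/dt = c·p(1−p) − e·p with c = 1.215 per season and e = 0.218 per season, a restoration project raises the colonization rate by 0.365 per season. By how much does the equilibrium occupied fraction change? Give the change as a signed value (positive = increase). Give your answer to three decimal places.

Before: p* = 1 − 0.218/1.215 = 0.8206.
After the change, c = 1.58, e = 0.218, so p* = 1 − 0.218/1.58 = 0.8620.
Δp* = 0.8620 − 0.8206 = +0.0414.

0.041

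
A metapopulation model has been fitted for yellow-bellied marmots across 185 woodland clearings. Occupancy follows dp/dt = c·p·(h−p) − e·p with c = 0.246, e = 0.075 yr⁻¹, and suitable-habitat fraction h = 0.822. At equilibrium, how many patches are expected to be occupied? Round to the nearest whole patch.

96

p* = h − e/c = 0.822 − 0.3049 = 0.5171.
Expected occupied patches = N × p* = 185 × 0.5171 = 95.67 ≈ 96.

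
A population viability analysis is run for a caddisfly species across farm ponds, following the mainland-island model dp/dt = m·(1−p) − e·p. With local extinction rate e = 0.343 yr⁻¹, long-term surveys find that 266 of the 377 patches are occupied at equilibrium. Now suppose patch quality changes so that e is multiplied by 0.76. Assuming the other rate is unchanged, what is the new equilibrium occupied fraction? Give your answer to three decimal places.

0.759

Observed p* = 266/377 = 0.70557.
Balance m(1−p*) = e·p* gives m = e·p*/(1−p*) = 0.343×0.70557/0.29443 = 0.82196.
New p* = m/(m+e) = 0.82196/(0.82196+0.26068) = 0.75922.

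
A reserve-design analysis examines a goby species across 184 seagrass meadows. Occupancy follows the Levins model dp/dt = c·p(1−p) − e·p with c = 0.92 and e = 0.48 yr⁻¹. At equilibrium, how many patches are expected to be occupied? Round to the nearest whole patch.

p* = 1 − e/c = 1 − 0.48/0.92 = 0.4783.
Expected occupied patches = N × p* = 184 × 0.4783 = 88.00 ≈ 88.

88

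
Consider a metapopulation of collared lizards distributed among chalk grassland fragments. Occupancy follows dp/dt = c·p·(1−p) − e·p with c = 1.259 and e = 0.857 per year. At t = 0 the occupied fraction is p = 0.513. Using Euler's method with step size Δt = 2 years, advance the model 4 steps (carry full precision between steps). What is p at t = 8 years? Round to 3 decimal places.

Update rule: p ← p + [c·p·(1−p) − e·p]·Δt with Δt = 2.
p: 0.51300 → 0.26279  (Δp = -0.25021)
p: 0.26279 → 0.30018  (Δp = +0.03739)
p: 0.30018 → 0.31463  (Δp = +0.01445)
p: 0.31463 → 0.31833  (Δp = +0.00370)

0.318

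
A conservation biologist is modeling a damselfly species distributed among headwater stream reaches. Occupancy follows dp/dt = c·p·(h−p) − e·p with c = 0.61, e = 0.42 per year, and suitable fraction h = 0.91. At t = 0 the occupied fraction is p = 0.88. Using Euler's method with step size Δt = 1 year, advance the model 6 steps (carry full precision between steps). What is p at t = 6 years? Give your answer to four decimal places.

0.2971

Update rule: p ← p + [c·p·(h−p) − e·p]·Δt with Δt = 1.
step 1: Δp = -0.35350, p = 0.52650
step 2: Δp = -0.09797, p = 0.42854
step 3: Δp = -0.05413, p = 0.37441
step 4: Δp = -0.03493, p = 0.33948
step 5: Δp = -0.02444, p = 0.31504
step 6: Δp = -0.01798, p = 0.29706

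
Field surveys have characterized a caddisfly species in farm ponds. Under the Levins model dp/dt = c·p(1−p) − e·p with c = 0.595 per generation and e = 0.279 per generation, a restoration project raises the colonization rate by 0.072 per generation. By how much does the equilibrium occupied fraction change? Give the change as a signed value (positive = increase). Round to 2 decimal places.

Before: p* = 1 − 0.279/0.595 = 0.5311.
After the change, c = 0.667, e = 0.279, so p* = 1 − 0.279/0.667 = 0.5817.
Δp* = 0.5817 − 0.5311 = +0.0506.

0.05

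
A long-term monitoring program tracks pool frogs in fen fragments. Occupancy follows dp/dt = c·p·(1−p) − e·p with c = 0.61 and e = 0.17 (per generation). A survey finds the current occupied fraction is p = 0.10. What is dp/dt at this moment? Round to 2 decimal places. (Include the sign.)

0.04

Colonization term: c·p·(1−p) = 0.61×0.10×0.9000 = 0.05490.
Extinction term: e·p = 0.01700.
dp/dt = 0.05490 − 0.01700 = 0.03790.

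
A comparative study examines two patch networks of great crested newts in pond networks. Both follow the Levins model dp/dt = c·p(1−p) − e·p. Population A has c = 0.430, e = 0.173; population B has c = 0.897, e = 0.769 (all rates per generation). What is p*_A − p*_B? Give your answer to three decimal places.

0.455

A: p*_A = 1 − 0.173/0.430 = 0.5977.
B: p*_B = 1 − 0.769/0.897 = 0.1427.
p*_A − p*_B = 0.5977 − 0.1427 = 0.4550.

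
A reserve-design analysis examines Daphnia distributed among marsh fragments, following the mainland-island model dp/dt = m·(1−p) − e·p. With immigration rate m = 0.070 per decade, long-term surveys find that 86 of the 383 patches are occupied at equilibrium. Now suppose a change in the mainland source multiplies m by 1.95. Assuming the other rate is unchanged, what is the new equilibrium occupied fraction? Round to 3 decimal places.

Observed p* = 86/383 = 0.22454.
Balance m(1−p*) = e·p* gives e = m(1−p*)/p* = 0.070×0.77546/0.22454 = 0.24175.
New p* = m/(m+e) = 0.13650/(0.13650+0.24175) = 0.36087.

0.361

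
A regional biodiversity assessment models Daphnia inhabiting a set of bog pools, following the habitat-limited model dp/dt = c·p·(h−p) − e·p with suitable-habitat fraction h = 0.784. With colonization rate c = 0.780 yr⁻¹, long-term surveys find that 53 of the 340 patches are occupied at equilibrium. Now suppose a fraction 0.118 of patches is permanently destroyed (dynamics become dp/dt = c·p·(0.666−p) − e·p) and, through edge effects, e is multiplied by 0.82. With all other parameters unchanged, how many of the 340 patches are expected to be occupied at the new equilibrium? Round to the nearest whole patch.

Observed p* = 53/340 = 0.15588.
Balance c(h−p*) = e gives e = 0.780×(0.784 − 0.15588) = 0.48993.
New p* = 0.666 − e/c = 0.666 − 0.40174/0.78000 = 0.15095.
Expected occupied = 340 × 0.15095 = 51.32 ≈ 51.

51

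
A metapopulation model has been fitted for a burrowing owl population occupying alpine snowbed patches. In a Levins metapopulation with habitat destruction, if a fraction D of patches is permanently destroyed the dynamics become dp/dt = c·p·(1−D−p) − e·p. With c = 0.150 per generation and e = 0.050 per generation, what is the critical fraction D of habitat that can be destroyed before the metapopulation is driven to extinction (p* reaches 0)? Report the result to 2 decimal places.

0.67

The nontrivial equilibrium is p* = (1−D) − e/c; extinction occurs when this hits zero.
So D_crit = 1 − e/c = 1 − 0.050/0.150 = 1 − 0.3333 = 0.6667.
Note this equals the original equilibrium occupancy — the Levins extinction-debt result.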